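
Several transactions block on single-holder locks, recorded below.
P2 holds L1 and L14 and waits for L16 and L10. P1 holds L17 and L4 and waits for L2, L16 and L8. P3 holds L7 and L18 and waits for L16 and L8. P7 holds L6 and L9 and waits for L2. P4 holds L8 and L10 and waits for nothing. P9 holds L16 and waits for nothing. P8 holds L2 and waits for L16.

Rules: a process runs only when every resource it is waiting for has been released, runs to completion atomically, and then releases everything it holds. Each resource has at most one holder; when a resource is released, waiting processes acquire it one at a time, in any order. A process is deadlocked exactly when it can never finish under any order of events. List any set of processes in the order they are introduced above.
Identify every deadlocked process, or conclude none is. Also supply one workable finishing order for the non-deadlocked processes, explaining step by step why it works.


No process is deadlocked.
Key observation: although several processes wait, no cycle exists — each chain bottoms out at a free runner.
The rest can finish in the order P9, P8, P7, P4, P2, P1, P3.
Verifying each step:
  P9 waits on nothing -> runs at once and releases L16
  P8: everything it awaited (L16) is free; runs, freeing L2
  P7: everything it awaited (L2) is free; runs, freeing L6 and L9
  P4 waits on nothing -> runs at once and releases L8 and L10
  P2: everything it awaited (L16 and L10) is free; runs, freeing L1 and L14
  P1: everything it awaited (L2, L16 and L8) is free; runs, freeing L17 and L4
  P3: everything it awaited (L16 and L8) is free; runs, freeing L7 and L18


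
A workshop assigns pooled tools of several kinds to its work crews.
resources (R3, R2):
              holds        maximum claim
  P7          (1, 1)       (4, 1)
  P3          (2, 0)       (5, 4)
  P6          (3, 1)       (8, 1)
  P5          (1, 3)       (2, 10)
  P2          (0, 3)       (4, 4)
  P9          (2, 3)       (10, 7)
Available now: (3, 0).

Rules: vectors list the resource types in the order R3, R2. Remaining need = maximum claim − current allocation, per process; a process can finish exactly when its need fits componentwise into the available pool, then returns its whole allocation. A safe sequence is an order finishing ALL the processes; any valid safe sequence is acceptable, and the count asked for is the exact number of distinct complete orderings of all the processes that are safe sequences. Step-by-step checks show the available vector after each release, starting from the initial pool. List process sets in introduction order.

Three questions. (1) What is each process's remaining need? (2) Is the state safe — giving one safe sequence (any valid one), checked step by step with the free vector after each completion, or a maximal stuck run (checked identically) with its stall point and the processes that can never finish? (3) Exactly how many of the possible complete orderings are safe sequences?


(1) Outstanding need per process (order R3, R2):
  P7: (3, 0)
  P3: (3, 4)
  P6: (5, 0)
  P5: (1, 7)
  P2: (4, 1)
  P9: (8, 4)
(2) The state is SAFE; one workable sequence: P7, P2, P3, P6, P9, P5.
Key observation: P7 marks the first exact bind of the order: its need (3, 0) fits the free (3, 0) with zero slack on a requested resource.
Verifying each step:
  pool = (3, 0)
  run P7 (needs (3, 0), free (3, 0)); after release of (1, 1) the pool is (4, 1)
  run P2 (needs (4, 1), free (4, 1)); after release of (0, 3) the pool is (4, 4)
  run P3 (needs (3, 4), free (4, 4)); after release of (2, 0) the pool is (6, 4)
  run P6 (needs (5, 0), free (6, 4)); after release of (3, 1) the pool is (9, 5)
  run P9 (needs (8, 4), free (9, 5)); after release of (2, 3) the pool is (11, 8)
  run P5 (needs (1, 7), free (11, 8)); after release of (1, 3) the pool is (12, 11)
(3) Exactly 1 of the possible complete orderings is a safe sequence.


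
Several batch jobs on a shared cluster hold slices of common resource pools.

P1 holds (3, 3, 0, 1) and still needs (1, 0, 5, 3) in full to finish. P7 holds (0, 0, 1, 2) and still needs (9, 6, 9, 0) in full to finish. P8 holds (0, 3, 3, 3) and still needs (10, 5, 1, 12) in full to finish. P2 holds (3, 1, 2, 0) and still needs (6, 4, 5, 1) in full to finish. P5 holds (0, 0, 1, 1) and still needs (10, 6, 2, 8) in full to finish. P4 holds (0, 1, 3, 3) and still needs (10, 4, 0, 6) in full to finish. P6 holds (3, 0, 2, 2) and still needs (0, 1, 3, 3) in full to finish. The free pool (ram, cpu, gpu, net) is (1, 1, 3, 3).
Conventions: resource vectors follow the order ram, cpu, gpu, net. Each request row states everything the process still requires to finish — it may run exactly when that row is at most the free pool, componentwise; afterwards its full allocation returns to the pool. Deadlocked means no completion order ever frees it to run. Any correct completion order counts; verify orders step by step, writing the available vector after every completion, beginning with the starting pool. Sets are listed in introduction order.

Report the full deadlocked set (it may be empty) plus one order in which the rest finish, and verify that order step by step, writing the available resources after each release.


Nothing here is deadlocked.
Key observation: beginning at P6, releases accumulate fast enough that every process eventually fits.
A valid finishing order for the others: P6, P1, P2, P4, P5, P7, P8. Step-by-step check:
  pool = (1, 1, 3, 3)
  P6 needs (0, 1, 3, 3) <= (1, 1, 3, 3) -> finishes; pool += (3, 0, 2, 2) = (4, 1, 5, 5)
  P1 needs (1, 0, 5, 3) <= (4, 1, 5, 5) -> finishes; pool += (3, 3, 0, 1) = (7, 4, 5, 6)
  P2 needs (6, 4, 5, 1) <= (7, 4, 5, 6) -> finishes; pool += (3, 1, 2, 0) = (10, 5, 7, 6)
  P4 needs (10, 4, 0, 6) <= (10, 5, 7, 6) -> finishes; pool += (0, 1, 3, 3) = (10, 6, 10, 9)
  P5 needs (10, 6, 2, 8) <= (10, 6, 10, 9) -> finishes; pool += (0, 0, 1, 1) = (10, 6, 11, 10)
  P7 needs (9, 6, 9, 0) <= (10, 6, 11, 10) -> finishes; pool += (0, 0, 1, 2) = (10, 6, 12, 12)
  P8 needs (10, 5, 1, 12) <= (10, 6, 12, 12) -> finishes; pool += (0, 3, 3, 3) = (10, 9, 15, 15)


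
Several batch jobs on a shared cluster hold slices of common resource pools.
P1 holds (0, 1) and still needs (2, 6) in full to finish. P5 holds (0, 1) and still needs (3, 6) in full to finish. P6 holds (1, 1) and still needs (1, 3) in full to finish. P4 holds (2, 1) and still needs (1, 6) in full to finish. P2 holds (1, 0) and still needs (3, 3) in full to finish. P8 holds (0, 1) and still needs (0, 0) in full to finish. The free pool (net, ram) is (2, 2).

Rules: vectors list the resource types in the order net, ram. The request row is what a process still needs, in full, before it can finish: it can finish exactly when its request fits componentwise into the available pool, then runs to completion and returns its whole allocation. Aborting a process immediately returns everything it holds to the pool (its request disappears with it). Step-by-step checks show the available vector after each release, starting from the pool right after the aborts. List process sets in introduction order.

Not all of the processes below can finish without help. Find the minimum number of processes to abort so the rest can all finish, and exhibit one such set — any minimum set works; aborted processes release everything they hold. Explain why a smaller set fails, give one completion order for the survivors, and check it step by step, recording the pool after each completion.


Minimum abort set: P1 and P4.
Key observation: aborting P1 and P4 returns (2, 2), and P5 — hopeless before — runs at step 4 with the returned capacity in the pool.
No one abort is enough; case by case: P1 alone leaves P5 blocked (short on ram); P5 alone leaves P1 blocked (short on ram); P6 alone leaves P1 blocked (short on ram); P4 alone leaves P1 blocked (short on ram); P2 alone leaves P1 blocked (short on ram); P8 alone leaves P1 blocked (short on ram).
The survivors complete as P2, P8, P6, P5. Check, step by step (starting from the post-abort pool):
  pool = (4, 4)
  P2 needs (3, 3) <= (4, 4) -> finishes; pool += (1, 0) = (5, 4)
  P8 needs (0, 0) <= (5, 4) -> finishes; pool += (0, 1) = (5, 5)
  P6 needs (1, 3) <= (5, 5) -> finishes; pool += (1, 1) = (6, 6)
  P5 needs (3, 6) <= (6, 6) -> finishes; pool += (0, 1) = (6, 7)


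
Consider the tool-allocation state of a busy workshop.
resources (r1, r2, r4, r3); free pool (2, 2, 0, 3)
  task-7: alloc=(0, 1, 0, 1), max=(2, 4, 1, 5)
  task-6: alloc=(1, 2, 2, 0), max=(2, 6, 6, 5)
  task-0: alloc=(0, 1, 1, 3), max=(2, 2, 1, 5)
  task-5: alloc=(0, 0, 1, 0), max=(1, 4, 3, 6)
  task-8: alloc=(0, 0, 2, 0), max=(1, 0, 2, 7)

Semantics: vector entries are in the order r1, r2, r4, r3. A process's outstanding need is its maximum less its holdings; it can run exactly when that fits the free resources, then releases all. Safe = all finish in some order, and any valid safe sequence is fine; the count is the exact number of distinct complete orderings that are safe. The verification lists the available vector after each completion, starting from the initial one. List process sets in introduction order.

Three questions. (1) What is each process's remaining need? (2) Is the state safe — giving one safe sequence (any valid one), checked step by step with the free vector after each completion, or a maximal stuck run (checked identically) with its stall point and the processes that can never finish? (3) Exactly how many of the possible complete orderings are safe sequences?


(1) Outstanding need per process (order r1, r2, r4, r3):
  task-7: (2, 3, 1, 4)
  task-6: (1, 4, 4, 5)
  task-0: (2, 1, 0, 2)
  task-5: (1, 4, 2, 6)
  task-8: (1, 0, 0, 7)
(2) SAFE — a valid safe sequence is task-0, task-7, task-8, task-5, task-6.
Key observation: at task-0 the run first touches a limit — (2, 1, 0, 2) against (2, 2, 0, 3), exact on a resource it actually requests.
Verifying each step:
  pool = (2, 2, 0, 3)
  task-0 needs (2, 1, 0, 2) <= (2, 2, 0, 3) -> finishes; pool += (0, 1, 1, 3) = (2, 3, 1, 6)
  task-7 needs (2, 3, 1, 4) <= (2, 3, 1, 6) -> finishes; pool += (0, 1, 0, 1) = (2, 4, 1, 7)
  task-8 needs (1, 0, 0, 7) <= (2, 4, 1, 7) -> finishes; pool += (0, 0, 2, 0) = (2, 4, 3, 7)
  task-5 needs (1, 4, 2, 6) <= (2, 4, 3, 7) -> finishes; pool += (0, 0, 1, 0) = (2, 4, 4, 7)
  task-6 needs (1, 4, 4, 5) <= (2, 4, 4, 7) -> finishes; pool += (1, 2, 2, 0) = (3, 6, 6, 7)
(3) Exactly 1 of the possible complete orderings is a safe sequence.


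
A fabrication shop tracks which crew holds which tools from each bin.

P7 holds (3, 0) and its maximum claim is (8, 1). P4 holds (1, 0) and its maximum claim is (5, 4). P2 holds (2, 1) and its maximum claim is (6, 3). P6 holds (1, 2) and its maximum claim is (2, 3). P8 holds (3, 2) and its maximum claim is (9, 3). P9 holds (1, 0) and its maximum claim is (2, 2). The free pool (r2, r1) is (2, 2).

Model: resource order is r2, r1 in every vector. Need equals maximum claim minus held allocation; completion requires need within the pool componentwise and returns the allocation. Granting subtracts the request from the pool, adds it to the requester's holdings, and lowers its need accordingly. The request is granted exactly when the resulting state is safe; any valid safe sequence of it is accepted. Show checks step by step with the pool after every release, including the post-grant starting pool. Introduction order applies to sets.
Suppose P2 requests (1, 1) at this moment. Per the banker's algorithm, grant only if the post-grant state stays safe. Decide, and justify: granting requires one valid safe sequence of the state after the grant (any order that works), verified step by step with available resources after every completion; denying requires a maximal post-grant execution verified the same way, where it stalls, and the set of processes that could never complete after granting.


GRANT — the state after the grant stays safe, e.g. via P6, P9, P2, P8, P7, P4.
Key observation: (1, 1) free after granting still covers P6 first, and each release covers the next.
Step-by-step check of the post-grant state:
  pool = (1, 1)
  P6 needs (1, 1) <= (1, 1) -> finishes; pool += (1, 2) = (2, 3)
  P9 needs (1, 2) <= (2, 3) -> finishes; pool += (1, 0) = (3, 3)
  P2 needs (3, 1) <= (3, 3) -> finishes; pool += (3, 2) = (6, 5)
  P8 needs (6, 1) <= (6, 5) -> finishes; pool += (3, 2) = (9, 7)
  P7 needs (5, 1) <= (9, 7) -> finishes; pool += (3, 0) = (12, 7)
  P4 needs (4, 4) <= (12, 7) -> finishes; pool += (1, 0) = (13, 7)


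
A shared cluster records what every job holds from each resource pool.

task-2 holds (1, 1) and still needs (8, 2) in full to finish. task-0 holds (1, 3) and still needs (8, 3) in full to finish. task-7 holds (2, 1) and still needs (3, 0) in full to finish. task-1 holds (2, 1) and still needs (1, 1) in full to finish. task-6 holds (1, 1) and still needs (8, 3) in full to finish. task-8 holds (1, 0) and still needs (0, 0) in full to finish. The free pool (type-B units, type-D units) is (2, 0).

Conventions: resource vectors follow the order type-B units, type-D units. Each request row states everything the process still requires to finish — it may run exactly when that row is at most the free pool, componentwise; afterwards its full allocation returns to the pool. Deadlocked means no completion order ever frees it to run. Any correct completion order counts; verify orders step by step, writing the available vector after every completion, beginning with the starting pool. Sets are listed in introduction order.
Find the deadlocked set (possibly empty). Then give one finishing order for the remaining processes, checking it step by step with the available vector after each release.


Deadlocked set: task-2, task-0 and task-6.
Key observation: the pool after task-8, task-7, task-1 is (7, 2); every surviving request exceeds it in type-B units, so progress ends there.
One completion order for the rest: task-8, task-7, task-1. Verifying each step:
  pool = (2, 0)
  task-8: need (0, 0) fits (2, 0); releases (1, 0), pool now (3, 0)
  task-7: need (3, 0) fits (3, 0); releases (2, 1), pool now (5, 1)
  task-1: need (1, 1) fits (5, 1); releases (2, 1), pool now (7, 2)
The blocked processes can never fit:
  task-2 cannot run: need (8, 2) vs free (7, 2) (insufficient type-B units)
  task-0 cannot run: need (8, 3) vs free (7, 2) (insufficient type-B units and type-D units)
  task-6 cannot run: need (8, 3) vs free (7, 2) (insufficient type-B units and type-D units)


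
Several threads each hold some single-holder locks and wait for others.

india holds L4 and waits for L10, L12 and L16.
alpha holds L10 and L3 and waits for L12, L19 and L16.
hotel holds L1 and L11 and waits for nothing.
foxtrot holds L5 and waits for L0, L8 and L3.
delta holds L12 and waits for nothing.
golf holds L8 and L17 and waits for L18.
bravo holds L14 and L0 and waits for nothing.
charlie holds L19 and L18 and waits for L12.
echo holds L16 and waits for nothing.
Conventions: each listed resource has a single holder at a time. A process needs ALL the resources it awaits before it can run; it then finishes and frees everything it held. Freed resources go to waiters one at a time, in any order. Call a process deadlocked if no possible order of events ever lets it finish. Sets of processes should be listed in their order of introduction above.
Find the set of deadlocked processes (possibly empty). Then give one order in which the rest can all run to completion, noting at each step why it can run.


The deadlocked set is empty.
Key observation: no waiting chain loops back on itself — every chain ends at a process that waits on nothing, so everyone eventually runs.
A valid finishing order for the others: echo, delta, charlie, bravo, golf, alpha, india, hotel, foxtrot.
Verifying each step:
  echo waits on nothing -> runs at once and releases L16
  delta waits on nothing -> runs at once and releases L12
  run charlie (all its waits — L12 — are resolved); releases L19 and L18
  bravo waits on nothing -> runs at once and releases L14 and L0
  run golf (all its waits — L18 — are resolved); releases L8 and L17
  run alpha (all its waits — L12, L19 and L16 — are resolved); releases L10 and L3
  run india (all its waits — L10, L12 and L16 — are resolved); releases L4
  hotel waits on nothing -> runs at once and releases L1 and L11
  run foxtrot (all its waits — L0, L8 and L3 — are resolved); releases L5


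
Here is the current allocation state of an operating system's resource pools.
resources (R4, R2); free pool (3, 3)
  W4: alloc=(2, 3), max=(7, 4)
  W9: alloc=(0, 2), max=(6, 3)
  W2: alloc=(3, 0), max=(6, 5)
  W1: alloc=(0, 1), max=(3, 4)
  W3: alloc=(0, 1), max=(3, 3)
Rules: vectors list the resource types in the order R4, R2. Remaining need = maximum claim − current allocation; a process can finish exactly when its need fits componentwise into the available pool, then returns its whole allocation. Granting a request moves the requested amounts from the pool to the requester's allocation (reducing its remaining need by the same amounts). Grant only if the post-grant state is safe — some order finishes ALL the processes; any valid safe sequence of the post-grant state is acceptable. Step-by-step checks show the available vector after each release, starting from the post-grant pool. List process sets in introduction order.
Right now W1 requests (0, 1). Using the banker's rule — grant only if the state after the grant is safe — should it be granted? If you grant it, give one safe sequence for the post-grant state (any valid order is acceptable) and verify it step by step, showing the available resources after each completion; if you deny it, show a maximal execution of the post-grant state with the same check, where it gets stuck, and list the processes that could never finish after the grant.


GRANT: granting preserves safety; a valid post-grant sequence is W3, W1, W2, W4, W9.
Key observation: after the grant the pool drops to (3, 2), which still lets W3 finish first and unwind the rest.
Step-by-step check of the post-grant state:
  pool = (3, 2)
  W3: need (3, 2) fits (3, 2); releases (0, 1), pool now (3, 3)
  W1: need (3, 2) fits (3, 3); releases (0, 2), pool now (3, 5)
  W2: need (3, 5) fits (3, 5); releases (3, 0), pool now (6, 5)
  W4: need (5, 1) fits (6, 5); releases (2, 3), pool now (8, 8)
  W9: need (6, 1) fits (8, 8); releases (0, 2), pool now (8, 10)


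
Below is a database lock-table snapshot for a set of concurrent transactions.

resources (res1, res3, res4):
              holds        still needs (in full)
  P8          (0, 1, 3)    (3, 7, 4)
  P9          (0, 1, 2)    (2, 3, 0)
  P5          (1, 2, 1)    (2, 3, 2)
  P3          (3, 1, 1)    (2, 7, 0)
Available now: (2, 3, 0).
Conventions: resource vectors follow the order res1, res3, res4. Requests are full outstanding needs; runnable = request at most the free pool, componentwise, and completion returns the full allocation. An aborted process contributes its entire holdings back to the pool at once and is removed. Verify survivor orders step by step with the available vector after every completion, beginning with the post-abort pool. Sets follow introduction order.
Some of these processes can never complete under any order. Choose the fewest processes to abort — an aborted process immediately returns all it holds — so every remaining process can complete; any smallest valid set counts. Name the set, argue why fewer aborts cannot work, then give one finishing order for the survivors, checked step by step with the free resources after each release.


Abort P3.
Key observation: P8 had no path to completion before; after the abort of P3 ((3, 1, 1) returned), step 3 is where it fits.
Why nothing smaller works: aborting no one leaves the state deadlocked as given.
The survivors complete as P9, P5, P8. Check, step by step (starting from the post-abort pool):
  pool = (5, 4, 1)
  run P9 (needs (2, 3, 0), free (5, 4, 1)); after release of (0, 1, 2) the pool is (5, 5, 3)
  run P5 (needs (2, 3, 2), free (5, 5, 3)); after release of (1, 2, 1) the pool is (6, 7, 4)
  run P8 (needs (3, 7, 4), free (6, 7, 4)); after release of (0, 1, 3) the pool is (6, 8, 7)


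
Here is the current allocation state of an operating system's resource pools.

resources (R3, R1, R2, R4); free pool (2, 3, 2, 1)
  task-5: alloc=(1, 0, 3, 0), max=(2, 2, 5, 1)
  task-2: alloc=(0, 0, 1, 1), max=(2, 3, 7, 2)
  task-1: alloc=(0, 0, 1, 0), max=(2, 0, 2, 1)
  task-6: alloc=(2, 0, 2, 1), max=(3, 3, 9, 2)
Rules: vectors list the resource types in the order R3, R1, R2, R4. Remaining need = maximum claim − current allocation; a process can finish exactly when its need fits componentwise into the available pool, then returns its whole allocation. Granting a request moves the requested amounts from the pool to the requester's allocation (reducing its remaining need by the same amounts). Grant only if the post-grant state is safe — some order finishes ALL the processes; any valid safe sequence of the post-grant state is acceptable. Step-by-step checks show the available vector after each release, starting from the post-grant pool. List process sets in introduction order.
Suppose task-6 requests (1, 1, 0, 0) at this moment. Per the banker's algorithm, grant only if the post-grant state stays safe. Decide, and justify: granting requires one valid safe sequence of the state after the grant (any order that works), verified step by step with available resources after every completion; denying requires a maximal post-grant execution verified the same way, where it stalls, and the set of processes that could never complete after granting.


DENY — the pretend-granted state is unsafe.
Key observation: after task-5, task-1 the pool peaks at (2, 2, 6, 1), and each blocked process is short somewhere: task-2 on R1; task-6 on R2.
Pretend the grant happened; the run task-5, task-1 goes as far as possible. Walking it through:
  pool = (1, 2, 2, 1)
  run task-5 (needs (1, 2, 2, 1), free (1, 2, 2, 1)); after release of (1, 0, 3, 0) the pool is (2, 2, 5, 1)
  run task-1 (needs (2, 0, 1, 1), free (2, 2, 5, 1)); after release of (0, 0, 1, 0) the pool is (2, 2, 6, 1)
  task-2 still needs (2, 3, 6, 1) but only (2, 2, 6, 1) is free — short on R1
  task-6 still needs (0, 2, 7, 1) but only (2, 2, 6, 1) is free — short on R2
Had the request been granted, task-2 and task-6 could never finish.


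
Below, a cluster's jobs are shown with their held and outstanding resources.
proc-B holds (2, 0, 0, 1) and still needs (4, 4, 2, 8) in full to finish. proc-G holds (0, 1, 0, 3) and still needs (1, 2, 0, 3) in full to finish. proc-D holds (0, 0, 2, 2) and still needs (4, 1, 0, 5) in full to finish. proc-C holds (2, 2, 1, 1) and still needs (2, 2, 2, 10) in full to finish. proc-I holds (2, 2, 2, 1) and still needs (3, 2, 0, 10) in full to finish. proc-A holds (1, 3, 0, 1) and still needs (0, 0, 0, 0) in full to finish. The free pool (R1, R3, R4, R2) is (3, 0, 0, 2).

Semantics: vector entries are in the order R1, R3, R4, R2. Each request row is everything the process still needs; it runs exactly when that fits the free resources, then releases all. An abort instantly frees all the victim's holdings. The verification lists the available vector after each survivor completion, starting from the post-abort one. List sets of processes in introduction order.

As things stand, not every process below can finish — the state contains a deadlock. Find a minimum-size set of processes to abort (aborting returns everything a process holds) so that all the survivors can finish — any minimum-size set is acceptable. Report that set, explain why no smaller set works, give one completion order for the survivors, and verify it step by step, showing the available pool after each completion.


The answer: abort proc-C.
Key observation: no ordering could ever have run proc-I before the abort of proc-C; with (2, 2, 1, 1) back in the pool it fits at step 5.
No smaller set exists: with zero aborts the deadlock remains.
The survivors complete as proc-A, proc-G, proc-D, proc-B, proc-I. Step-by-step check (starting from the post-abort pool):
  pool = (5, 2, 1, 3)
  proc-A needs (0, 0, 0, 0) <= (5, 2, 1, 3) -> finishes; pool += (1, 3, 0, 1) = (6, 5, 1, 4)
  proc-G needs (1, 2, 0, 3) <= (6, 5, 1, 4) -> finishes; pool += (0, 1, 0, 3) = (6, 6, 1, 7)
  proc-D needs (4, 1, 0, 5) <= (6, 6, 1, 7) -> finishes; pool += (0, 0, 2, 2) = (6, 6, 3, 9)
  proc-B needs (4, 4, 2, 8) <= (6, 6, 3, 9) -> finishes; pool += (2, 0, 0, 1) = (8, 6, 3, 10)
  proc-I needs (3, 2, 0, 10) <= (8, 6, 3, 10) -> finishes; pool += (2, 2, 2, 1) = (10, 8, 5, 11)


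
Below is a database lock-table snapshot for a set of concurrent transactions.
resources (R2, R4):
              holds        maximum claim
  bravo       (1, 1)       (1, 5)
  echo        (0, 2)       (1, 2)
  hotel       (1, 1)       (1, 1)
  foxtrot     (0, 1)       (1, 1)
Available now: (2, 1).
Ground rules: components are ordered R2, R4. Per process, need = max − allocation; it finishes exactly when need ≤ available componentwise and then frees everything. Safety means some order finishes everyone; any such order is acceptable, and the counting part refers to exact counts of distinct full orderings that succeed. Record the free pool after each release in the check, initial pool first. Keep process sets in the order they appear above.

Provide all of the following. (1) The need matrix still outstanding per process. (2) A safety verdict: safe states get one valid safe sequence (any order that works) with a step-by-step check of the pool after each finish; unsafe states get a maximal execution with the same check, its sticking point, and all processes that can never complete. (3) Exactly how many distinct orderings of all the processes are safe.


(1) Need matrix, components ordered R2, R4:
  bravo: (0, 4)
  echo: (1, 0)
  hotel: (0, 0)
  foxtrot: (1, 0)
(2) SAFE — a valid safe sequence is hotel, echo, foxtrot, bravo.
Key observation: the order never hits an exact fit; bravo is the first step at the minimum slack of 1 on its requested resources ((0, 4), (3, 5) free).
Step-by-step check:
  pool = (2, 1)
  run hotel (needs (0, 0), free (2, 1)); after release of (1, 1) the pool is (3, 2)
  run echo (needs (1, 0), free (3, 2)); after release of (0, 2) the pool is (3, 4)
  run foxtrot (needs (1, 0), free (3, 4)); after release of (0, 1) the pool is (3, 5)
  run bravo (needs (0, 4), free (3, 5)); after release of (1, 1) the pool is (4, 6)
(3) The exact count: 10 of the possible complete orderings are safe sequences.


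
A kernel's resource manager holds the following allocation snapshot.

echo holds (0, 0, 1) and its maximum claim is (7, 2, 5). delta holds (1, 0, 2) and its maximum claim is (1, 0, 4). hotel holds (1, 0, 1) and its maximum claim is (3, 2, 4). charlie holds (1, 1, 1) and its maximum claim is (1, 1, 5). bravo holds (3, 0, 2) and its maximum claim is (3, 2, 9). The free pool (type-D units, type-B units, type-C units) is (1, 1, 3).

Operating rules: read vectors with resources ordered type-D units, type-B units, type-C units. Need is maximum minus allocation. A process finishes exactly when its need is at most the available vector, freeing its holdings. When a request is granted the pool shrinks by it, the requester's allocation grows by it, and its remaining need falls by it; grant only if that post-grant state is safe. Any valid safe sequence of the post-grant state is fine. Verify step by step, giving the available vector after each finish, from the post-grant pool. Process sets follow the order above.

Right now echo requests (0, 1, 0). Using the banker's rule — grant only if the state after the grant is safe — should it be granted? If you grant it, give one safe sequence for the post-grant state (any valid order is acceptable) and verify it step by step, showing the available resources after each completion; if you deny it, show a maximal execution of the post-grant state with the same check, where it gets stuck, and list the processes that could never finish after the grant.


DENY: after the grant no complete ordering would exist.
Key observation: after delta, charlie the pool peaks at (3, 1, 6), and each blocked process is short somewhere: echo on type-D units; hotel on type-B units; bravo on type-B units, type-C units.
After a pretend grant, a maximal execution: delta, charlie — then nothing else fits. Step-by-step check:
  pool = (1, 0, 3)
  delta: need (0, 0, 2) fits (1, 0, 3); releases (1, 0, 2), pool now (2, 0, 5)
  charlie: need (0, 0, 4) fits (2, 0, 5); releases (1, 1, 1), pool now (3, 1, 6)
  blocked: echo wants (7, 1, 4), pool (3, 1, 6) — not enough type-D units
  blocked: hotel wants (2, 2, 3), pool (3, 1, 6) — not enough type-B units
  blocked: bravo wants (0, 2, 7), pool (3, 1, 6) — not enough type-B units and type-C units
Processes that could never finish after the grant: echo, hotel and bravo.


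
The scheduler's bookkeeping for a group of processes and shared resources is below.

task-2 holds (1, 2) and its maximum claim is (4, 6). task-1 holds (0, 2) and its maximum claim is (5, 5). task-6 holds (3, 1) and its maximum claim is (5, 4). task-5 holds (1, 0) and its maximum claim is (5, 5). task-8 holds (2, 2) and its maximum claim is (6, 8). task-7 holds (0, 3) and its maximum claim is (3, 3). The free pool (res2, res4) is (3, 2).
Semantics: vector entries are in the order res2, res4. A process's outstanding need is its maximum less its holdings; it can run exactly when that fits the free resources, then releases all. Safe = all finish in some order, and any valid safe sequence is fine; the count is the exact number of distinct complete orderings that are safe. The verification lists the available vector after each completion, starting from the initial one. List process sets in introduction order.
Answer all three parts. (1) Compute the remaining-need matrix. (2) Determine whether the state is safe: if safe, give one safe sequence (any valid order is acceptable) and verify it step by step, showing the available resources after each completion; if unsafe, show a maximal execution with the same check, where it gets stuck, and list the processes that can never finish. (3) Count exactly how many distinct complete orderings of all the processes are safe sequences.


(1) Need matrix, components ordered res2, res4:
  task-2: (3, 4)
  task-1: (5, 3)
  task-6: (2, 3)
  task-5: (4, 5)
  task-8: (4, 6)
  task-7: (3, 0)
(2) The state is SAFE; one workable sequence: task-7, task-2, task-6, task-5, task-1, task-8.
Key observation: task-7 marks the first exact bind of the order: its need (3, 0) fits the free (3, 2) with zero slack on a requested resource.
Check, step by step:
  pool = (3, 2)
  task-7 needs (3, 0) <= (3, 2) -> finishes; pool += (0, 3) = (3, 5)
  task-2 needs (3, 4) <= (3, 5) -> finishes; pool += (1, 2) = (4, 7)
  task-6 needs (2, 3) <= (4, 7) -> finishes; pool += (3, 1) = (7, 8)
  task-5 needs (4, 5) <= (7, 8) -> finishes; pool += (1, 0) = (8, 8)
  task-1 needs (5, 3) <= (8, 8) -> finishes; pool += (0, 2) = (8, 10)
  task-8 needs (4, 6) <= (8, 10) -> finishes; pool += (2, 2) = (10, 12)
(3) Exactly 42 of the possible complete orderings are safe sequences.


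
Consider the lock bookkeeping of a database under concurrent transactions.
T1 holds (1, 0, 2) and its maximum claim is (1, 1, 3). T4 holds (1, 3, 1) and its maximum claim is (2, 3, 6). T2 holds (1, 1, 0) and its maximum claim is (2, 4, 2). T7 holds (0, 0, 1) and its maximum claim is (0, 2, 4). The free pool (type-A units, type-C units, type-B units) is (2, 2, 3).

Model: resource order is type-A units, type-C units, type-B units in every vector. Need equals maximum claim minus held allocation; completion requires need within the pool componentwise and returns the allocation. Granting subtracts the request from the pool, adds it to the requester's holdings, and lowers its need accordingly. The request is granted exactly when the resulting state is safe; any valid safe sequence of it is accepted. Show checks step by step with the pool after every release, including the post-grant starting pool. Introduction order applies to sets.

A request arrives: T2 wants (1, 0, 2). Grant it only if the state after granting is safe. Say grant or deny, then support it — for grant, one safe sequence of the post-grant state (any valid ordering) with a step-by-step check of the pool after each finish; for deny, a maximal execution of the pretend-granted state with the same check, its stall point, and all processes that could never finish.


DENY: after the grant no complete ordering would exist.
Key observation: after T1, T7 the pool peaks at (2, 2, 4), and each blocked process is short somewhere: T4 on type-B units; T2 on type-C units.
On the post-grant state, T1, T7 is a maximal run — nothing extends it. Step-by-step check:
  pool = (1, 2, 1)
  T1: need (0, 1, 1) fits (1, 2, 1); releases (1, 0, 2), pool now (2, 2, 3)
  T7: need (0, 2, 3) fits (2, 2, 3); releases (0, 0, 1), pool now (2, 2, 4)
  T4 cannot run: need (1, 0, 5) vs free (2, 2, 4) (insufficient type-B units)
  T2 cannot run: need (0, 3, 0) vs free (2, 2, 4) (insufficient type-C units)
Post-grant, the permanently blocked set is T4 and T2.


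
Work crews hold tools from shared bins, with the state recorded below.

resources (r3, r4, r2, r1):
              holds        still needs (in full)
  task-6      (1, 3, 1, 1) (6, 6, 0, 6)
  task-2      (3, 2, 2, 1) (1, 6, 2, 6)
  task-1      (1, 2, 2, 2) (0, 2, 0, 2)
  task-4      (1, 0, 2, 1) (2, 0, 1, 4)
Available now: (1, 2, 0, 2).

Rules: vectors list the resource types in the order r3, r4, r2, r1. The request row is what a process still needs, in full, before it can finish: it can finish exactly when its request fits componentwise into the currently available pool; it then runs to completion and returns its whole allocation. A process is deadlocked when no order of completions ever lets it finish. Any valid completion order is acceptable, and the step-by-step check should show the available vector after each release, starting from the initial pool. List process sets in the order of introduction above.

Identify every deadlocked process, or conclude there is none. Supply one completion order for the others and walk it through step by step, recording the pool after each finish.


The deadlocked set is task-6 and task-2.
Key observation: task-1, task-4 can finish, but then (3, 4, 4, 5) is all there is, and the blocked group's r4 demands exceed it.
One completion order for the rest: task-1, task-4. Check, step by step:
  pool = (1, 2, 0, 2)
  task-1 needs (0, 2, 0, 2) <= (1, 2, 0, 2) -> finishes; pool += (1, 2, 2, 2) = (2, 4, 2, 4)
  task-4 needs (2, 0, 1, 4) <= (2, 4, 2, 4) -> finishes; pool += (1, 0, 2, 1) = (3, 4, 4, 5)
The blocked processes can never fit:
  task-6 still needs (6, 6, 0, 6) but only (3, 4, 4, 5) is free — short on r3, r4 and r1
  task-2 still needs (1, 6, 2, 6) but only (3, 4, 4, 5) is free — short on r4 and r1


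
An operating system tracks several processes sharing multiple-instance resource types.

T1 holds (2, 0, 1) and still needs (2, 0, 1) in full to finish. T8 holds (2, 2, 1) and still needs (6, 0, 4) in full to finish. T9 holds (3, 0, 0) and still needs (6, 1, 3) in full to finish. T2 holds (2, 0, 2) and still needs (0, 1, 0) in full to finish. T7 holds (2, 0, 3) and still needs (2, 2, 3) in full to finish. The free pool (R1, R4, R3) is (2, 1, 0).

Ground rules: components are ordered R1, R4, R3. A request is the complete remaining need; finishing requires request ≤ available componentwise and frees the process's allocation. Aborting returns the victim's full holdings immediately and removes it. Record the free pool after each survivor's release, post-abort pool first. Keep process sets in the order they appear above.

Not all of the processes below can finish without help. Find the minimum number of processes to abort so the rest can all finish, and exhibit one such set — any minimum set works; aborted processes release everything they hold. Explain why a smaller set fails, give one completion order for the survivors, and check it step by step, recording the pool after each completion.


Abort T7.
Key observation: T8 could never have finished before the abort; with (2, 0, 3) returned by T7, it fits at step 3.
Why nothing smaller works: aborting no one leaves the state deadlocked as given.
One survivor order: T1, T9, T8, T2. Check, step by step (post-abort pool first):
  pool = (4, 1, 3)
  run T1 (needs (2, 0, 1), free (4, 1, 3)); after release of (2, 0, 1) the pool is (6, 1, 4)
  run T9 (needs (6, 1, 3), free (6, 1, 4)); after release of (3, 0, 0) the pool is (9, 1, 4)
  run T8 (needs (6, 0, 4), free (9, 1, 4)); after release of (2, 2, 1) the pool is (11, 3, 5)
  run T2 (needs (0, 1, 0), free (11, 3, 5)); after release of (2, 0, 2) the pool is (13, 3, 7)


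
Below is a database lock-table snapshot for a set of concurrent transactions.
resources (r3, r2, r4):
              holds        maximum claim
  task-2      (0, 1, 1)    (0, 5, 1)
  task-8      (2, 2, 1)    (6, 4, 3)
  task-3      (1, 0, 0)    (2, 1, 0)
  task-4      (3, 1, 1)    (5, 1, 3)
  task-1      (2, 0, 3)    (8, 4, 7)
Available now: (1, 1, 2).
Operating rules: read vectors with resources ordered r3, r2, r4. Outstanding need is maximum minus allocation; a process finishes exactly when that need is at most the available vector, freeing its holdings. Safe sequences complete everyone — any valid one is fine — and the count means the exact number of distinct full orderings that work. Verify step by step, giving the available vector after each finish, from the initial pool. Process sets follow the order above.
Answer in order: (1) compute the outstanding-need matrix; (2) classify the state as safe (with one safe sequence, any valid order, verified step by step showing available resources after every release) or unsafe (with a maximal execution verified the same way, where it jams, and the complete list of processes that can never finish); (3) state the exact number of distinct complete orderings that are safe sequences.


(1) Need matrix, components ordered r3, r2, r4:
  task-2: (0, 4, 0)
  task-8: (4, 2, 2)
  task-3: (1, 1, 0)
  task-4: (2, 0, 2)
  task-1: (6, 4, 4)
(2) SAFE. One safe sequence: task-3, task-4, task-8, task-1, task-2.
Key observation: reading the order forward, task-3 is the first process whose need (1, 1, 0) meets the free pool (1, 1, 2) exactly on a resource it requests.
Walking it through:
  pool = (1, 1, 2)
  task-3: need (1, 1, 0) fits (1, 1, 2); releases (1, 0, 0), pool now (2, 1, 2)
  task-4: need (2, 0, 2) fits (2, 1, 2); releases (3, 1, 1), pool now (5, 2, 3)
  task-8: need (4, 2, 2) fits (5, 2, 3); releases (2, 2, 1), pool now (7, 4, 4)
  task-1: need (6, 4, 4) fits (7, 4, 4); releases (2, 0, 3), pool now (9, 4, 7)
  task-2: need (0, 4, 0) fits (9, 4, 7); releases (0, 1, 1), pool now (9, 5, 8)
(3) The exact count: 2 of the possible complete orderings are safe sequences.


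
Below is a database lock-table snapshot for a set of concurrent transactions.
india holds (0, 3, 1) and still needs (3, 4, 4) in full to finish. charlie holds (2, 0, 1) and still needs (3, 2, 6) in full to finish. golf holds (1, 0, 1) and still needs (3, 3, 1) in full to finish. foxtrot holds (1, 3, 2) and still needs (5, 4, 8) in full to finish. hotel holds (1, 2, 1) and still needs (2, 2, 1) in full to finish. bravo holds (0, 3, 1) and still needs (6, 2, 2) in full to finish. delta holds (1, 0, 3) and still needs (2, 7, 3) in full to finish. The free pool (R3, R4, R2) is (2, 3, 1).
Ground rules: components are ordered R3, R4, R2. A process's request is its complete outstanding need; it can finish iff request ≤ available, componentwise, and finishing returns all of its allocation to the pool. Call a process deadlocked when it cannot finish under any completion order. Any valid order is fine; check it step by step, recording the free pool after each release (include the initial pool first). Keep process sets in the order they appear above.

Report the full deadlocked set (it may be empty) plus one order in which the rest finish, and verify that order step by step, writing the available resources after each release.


The deadlocked set is india, charlie, foxtrot, bravo and delta.
Key observation: after hotel, golf the pool peaks at (4, 5, 3), and each blocked process is short somewhere: india on R2; charlie on R2; foxtrot on R3, R2; bravo on R3; delta on R4.
One completion order for the rest: hotel, golf. Verifying each step:
  pool = (2, 3, 1)
  hotel needs (2, 2, 1) <= (2, 3, 1) -> finishes; pool += (1, 2, 1) = (3, 5, 2)
  golf needs (3, 3, 1) <= (3, 5, 2) -> finishes; pool += (1, 0, 1) = (4, 5, 3)
The blocked processes can never fit:
  india still needs (3, 4, 4) but only (4, 5, 3) is free — short on R2
  charlie still needs (3, 2, 6) but only (4, 5, 3) is free — short on R2
  foxtrot still needs (5, 4, 8) but only (4, 5, 3) is free — short on R3 and R2
  bravo still needs (6, 2, 2) but only (4, 5, 3) is free — short on R3
  delta still needs (2, 7, 3) but only (4, 5, 3) is free — short on R4
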